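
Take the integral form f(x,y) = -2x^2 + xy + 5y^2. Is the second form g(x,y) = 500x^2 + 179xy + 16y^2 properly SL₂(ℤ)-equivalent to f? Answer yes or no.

D₁ = 41, D₂ = 41
river cycle of f (length 10): (-2, 5, 2), (2, 3, -4), (-4, 5, 1), (1, 5, -4), (-4, 3, 2), (2, 5, -2), (-2, 3, 4), (4, 5, -1), (-1, 5, 4), (4, 3, -2)
river cycle of g (length 10): (2, 3, -4), (-4, 5, 1), (1, 5, -4), (-4, 3, 2), (2, 5, -2), (-2, 3, 4), (4, 5, -1), (-1, 5, 4), (4, 3, -2), (-2, 5, 2)
cycles coincide ⇒ equivalent

yes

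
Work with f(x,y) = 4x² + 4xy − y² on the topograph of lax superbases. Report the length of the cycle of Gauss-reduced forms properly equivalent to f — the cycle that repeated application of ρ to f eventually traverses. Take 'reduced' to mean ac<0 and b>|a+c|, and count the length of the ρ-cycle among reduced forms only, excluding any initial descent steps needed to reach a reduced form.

D = 32, ⌊√D⌋ = 5
river: ρ → (-1,4,4)
river: ρ → (4,4,-1)
ρ-cycle length = 2 (tail of 0 descent steps not counted)

2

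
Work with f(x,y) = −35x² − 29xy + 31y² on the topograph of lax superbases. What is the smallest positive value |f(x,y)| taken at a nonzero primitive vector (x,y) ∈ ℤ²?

descent: ρ → (31,29,-35)  [lands on river]
river: ρ → (-35,41,25)
river: ρ → (25,59,-17)
river: ρ → (-17,43,49)
river: ρ → (49,55,-11)
river: ρ → (-11,55,49)
river: ρ → (49,43,-17)
river: ρ → (-17,59,25)
river: ρ → (25,41,-35)
river: ρ → (-35,29,31)
river: ρ → (31,33,-33)
river: ρ → (-33,33,31)
closes: descent 1, river 12
min |a| on river = 11

11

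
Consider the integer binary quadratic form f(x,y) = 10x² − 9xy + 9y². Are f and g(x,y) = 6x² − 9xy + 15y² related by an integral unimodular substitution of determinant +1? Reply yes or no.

D₁ = -279, D₂ = -279
f: flip: (10,-9,9)→(9,9,10)
f: reduced (well bottom): (9,9,10) with a≤c, −a<b≤a
g: translate: b→3 (≡-9 mod 12), so (6,-9,15)→(6,3,12)
g: reduced (well bottom): (6,3,12) with a≤c, −a<b≤a
reduced forms (9, 9, 10) vs (6, 3, 12) ⇒ inequivalent

no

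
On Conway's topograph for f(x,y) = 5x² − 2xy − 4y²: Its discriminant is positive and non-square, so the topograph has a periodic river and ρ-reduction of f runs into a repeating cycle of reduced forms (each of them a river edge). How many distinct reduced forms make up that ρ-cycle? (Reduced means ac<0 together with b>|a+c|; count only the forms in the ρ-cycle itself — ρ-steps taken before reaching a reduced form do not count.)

D = 84, ⌊√D⌋ = 9
descent: ρ → (-4,2,5)  [lands on river]
river: ρ → (5,8,-1)
river: ρ → (-1,8,5)
river: ρ → (5,2,-4)
river: ρ → (-4,6,3)
river: ρ → (3,6,-4)
ρ-cycle length = 6 (tail of 1 descent step not counted)

6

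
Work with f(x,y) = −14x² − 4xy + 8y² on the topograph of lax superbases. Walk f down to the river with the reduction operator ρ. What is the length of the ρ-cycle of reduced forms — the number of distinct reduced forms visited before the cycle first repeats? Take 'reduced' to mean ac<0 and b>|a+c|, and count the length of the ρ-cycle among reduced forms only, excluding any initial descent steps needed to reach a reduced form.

D = 464, ⌊√D⌋ = 21
descent: ρ → (8,20,-2)  [lands on river]
river: ρ → (-2,20,8)
river: ρ → (8,12,-10)
river: ρ → (-10,8,10)
river: ρ → (10,12,-8)
river: ρ → (-8,20,2)
river: ρ → (2,20,-8)
river: ρ → (-8,12,10)
river: ρ → (10,8,-10)
river: ρ → (-10,12,8)
ρ-cycle length = 10 (tail of 1 descent step not counted)

10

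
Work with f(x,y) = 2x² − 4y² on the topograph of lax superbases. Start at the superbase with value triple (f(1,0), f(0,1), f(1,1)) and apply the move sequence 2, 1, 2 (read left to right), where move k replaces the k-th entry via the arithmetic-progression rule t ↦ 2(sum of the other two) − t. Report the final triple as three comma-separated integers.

start (2,-4,-2) = (f(1,0),f(0,1),f(1,1))
replace slot 2: 2·(2+(-2)) − (-4) = 4 → (2,4,-2)
replace slot 1: 2·(4+(-2)) − 2 = 2 → (2,4,-2)
replace slot 2: 2·(2+(-2)) − 4 = -4 → (2,-4,-2)

2,-4,-2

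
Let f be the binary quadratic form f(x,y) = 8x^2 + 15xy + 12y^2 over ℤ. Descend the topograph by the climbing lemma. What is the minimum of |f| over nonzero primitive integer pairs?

translate: b→-1 (≡15 mod 16), so (8,15,12)→(8,-1,5)
flip: (8,-1,5)→(5,1,8)
reduced (well bottom): (5,1,8) with a≤c, −a<b≤a
well minimum = a = 5

5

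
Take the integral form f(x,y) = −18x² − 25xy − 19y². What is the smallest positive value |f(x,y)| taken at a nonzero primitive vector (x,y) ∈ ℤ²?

translate: b→-11 (≡25 mod 36), so (18,25,19)→(18,-11,12)
flip: (18,-11,12)→(12,11,18)
reduced (well bottom): (12,11,18) with a≤c, −a<b≤a
well minimum |f| = |-12| = 12 (negative-definite)

12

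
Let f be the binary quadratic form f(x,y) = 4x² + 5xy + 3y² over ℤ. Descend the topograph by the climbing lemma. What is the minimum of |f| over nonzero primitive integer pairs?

translate: b→-3 (≡5 mod 8), so (4,5,3)→(4,-3,2)
flip: (4,-3,2)→(2,3,4)
translate: b→-1 (≡3 mod 4), so (2,3,4)→(2,-1,3)
reduced (well bottom): (2,-1,3) with a≤c, −a<b≤a
well minimum = a = 2

2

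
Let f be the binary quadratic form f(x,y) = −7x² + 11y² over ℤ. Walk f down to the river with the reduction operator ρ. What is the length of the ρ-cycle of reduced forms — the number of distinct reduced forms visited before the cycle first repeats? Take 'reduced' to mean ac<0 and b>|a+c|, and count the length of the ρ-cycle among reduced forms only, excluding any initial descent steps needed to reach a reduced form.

D = 308, ⌊√D⌋ = 17
descent: ρ → (11,0,-7)
descent: ρ → (-7,14,4)  [lands on river]
river: ρ → (4,10,-13)
river: ρ → (-13,16,1)
river: ρ → (1,16,-13)
river: ρ → (-13,10,4)
river: ρ → (4,14,-7)
ρ-cycle length = 6 (tail of 2 descent steps not counted)

6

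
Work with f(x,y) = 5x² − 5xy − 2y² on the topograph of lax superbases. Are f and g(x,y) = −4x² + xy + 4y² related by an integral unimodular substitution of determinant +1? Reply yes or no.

D₁ = 65, D₂ = 65
river cycle of f (length 6): (-2, 5, 5), (5, 5, -2), (-2, 7, 2), (2, 5, -5), (-5, 5, 2), (2, 7, -2)
river cycle of g (length 6): (4, 7, -1), (-1, 7, 4), (4, 1, -4), (-4, 7, 1), (1, 7, -4), (-4, 1, 4)
cycles differ ⇒ inequivalent

no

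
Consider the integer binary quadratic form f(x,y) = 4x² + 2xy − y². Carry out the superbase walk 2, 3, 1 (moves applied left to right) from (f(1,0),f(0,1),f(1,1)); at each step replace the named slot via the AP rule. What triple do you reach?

start (4,-1,5) = (f(1,0),f(0,1),f(1,1))
replace slot 2: 2·(4+5) − (-1) = 19 → (4,19,5)
replace slot 3: 2·(4+19) − 5 = 41 → (4,19,41)
replace slot 1: 2·(19+41) − 4 = 116 → (116,19,41)

116,19,41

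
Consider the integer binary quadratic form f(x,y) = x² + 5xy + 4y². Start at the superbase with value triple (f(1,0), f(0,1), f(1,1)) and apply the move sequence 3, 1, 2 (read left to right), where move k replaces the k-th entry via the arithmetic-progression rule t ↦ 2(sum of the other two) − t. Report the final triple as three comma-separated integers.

start (1,4,10) = (f(1,0),f(0,1),f(1,1))
replace slot 3: 2·(1+4) − 10 = 0 → (1,4,0)
replace slot 1: 2·(4+0) − 1 = 7 → (7,4,0)
replace slot 2: 2·(7+0) − 4 = 10 → (7,10,0)

7,10,0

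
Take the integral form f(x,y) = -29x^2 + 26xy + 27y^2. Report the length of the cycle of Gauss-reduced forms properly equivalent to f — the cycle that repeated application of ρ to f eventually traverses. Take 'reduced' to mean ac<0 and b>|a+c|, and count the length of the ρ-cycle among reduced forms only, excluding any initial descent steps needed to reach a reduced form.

D = 3808, ⌊√D⌋ = 61
river: ρ → (27,28,-28)
river: ρ → (-28,28,27)
river: ρ → (27,26,-29)
river: ρ → (-29,32,24)
river: ρ → (24,16,-37)
river: ρ → (-37,58,3)
river: ρ → (3,56,-56)
river: ρ → (-56,56,3)
river: ρ → (3,58,-37)
river: ρ → (-37,16,24)
river: ρ → (24,32,-29)
river: ρ → (-29,26,27)
ρ-cycle length = 12 (tail of 0 descent steps not counted)

12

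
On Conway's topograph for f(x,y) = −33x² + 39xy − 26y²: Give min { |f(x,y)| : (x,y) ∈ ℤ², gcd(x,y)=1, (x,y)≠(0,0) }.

translate: b→27 (≡-39 mod 66), so (33,-39,26)→(33,27,20)
flip: (33,27,20)→(20,-27,33)
translate: b→13 (≡-27 mod 40), so (20,-27,33)→(20,13,26)
reduced (well bottom): (20,13,26) with a≤c, −a<b≤a
well minimum |f| = |-20| = 20 (negative-definite)

20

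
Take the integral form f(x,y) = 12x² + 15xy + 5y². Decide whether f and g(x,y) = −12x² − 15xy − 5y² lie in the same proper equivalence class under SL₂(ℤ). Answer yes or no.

D₁ = -15, D₂ = -15
f: translate: b→-9 (≡15 mod 24), so (12,15,5)→(12,-9,2)
f: flip: (12,-9,2)→(2,9,12)
f: translate: b→1 (≡9 mod 4), so (2,9,12)→(2,1,2)
f: reduced (well bottom): (2,1,2) with a≤c, −a<b≤a
g is negative-definite; reduce −g:
−g: translate: b→-9 (≡15 mod 24), so (12,15,5)→(12,-9,2)
−g: flip: (12,-9,2)→(2,9,12)
−g: translate: b→1 (≡9 mod 4), so (2,9,12)→(2,1,2)
−g: reduced (well bottom): (2,1,2) with a≤c, −a<b≤a
flip sign back: reduced form of g is (-2,-1,-2)
reduced forms (2, 1, 2) vs (-2, -1, -2) ⇒ inequivalent

no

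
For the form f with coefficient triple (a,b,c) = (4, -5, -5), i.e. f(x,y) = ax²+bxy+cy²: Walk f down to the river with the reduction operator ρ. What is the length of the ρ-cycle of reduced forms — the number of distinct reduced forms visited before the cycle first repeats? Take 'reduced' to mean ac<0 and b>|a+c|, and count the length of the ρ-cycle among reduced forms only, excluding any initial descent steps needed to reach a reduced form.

D = 105, ⌊√D⌋ = 10
descent: ρ → (-5,5,4)  [lands on river]
river: ρ → (4,3,-6)
river: ρ → (-6,9,1)
river: ρ → (1,9,-6)
river: ρ → (-6,3,4)
river: ρ → (4,5,-5)
ρ-cycle length = 6 (tail of 1 descent step not counted)

6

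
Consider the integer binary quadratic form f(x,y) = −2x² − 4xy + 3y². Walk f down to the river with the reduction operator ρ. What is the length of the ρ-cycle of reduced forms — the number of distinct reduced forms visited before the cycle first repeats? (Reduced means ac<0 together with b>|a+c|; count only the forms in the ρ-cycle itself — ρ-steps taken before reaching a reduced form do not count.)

D = 40, ⌊√D⌋ = 6
descent: ρ → (3,4,-2)  [lands on river]
river: ρ → (-2,4,3)
river: ρ → (3,2,-3)
river: ρ → (-3,4,2)
river: ρ → (2,4,-3)
river: ρ → (-3,2,3)
ρ-cycle length = 6 (tail of 1 descent step not counted)

6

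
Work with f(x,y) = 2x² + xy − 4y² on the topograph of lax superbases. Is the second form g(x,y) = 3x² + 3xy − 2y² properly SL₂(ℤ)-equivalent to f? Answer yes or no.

D₁ = 33, D₂ = 33
river cycle of f (length 4): (2, 5, -1), (-1, 5, 2), (2, 3, -3), (-3, 3, 2)
river cycle of g (length 4): (-2, 5, 1), (1, 5, -2), (-2, 3, 3), (3, 3, -2)
cycles differ ⇒ inequivalent

no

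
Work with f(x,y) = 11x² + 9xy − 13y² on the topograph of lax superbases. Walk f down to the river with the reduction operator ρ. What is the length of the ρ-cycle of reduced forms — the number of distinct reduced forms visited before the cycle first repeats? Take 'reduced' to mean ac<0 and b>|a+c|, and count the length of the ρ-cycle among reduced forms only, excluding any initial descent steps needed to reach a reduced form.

D = 653, ⌊√D⌋ = 25
river: ρ → (-13,17,7)
river: ρ → (7,25,-1)
river: ρ → (-1,25,7)
river: ρ → (7,17,-13)
river: ρ → (-13,9,11)
river: ρ → (11,13,-11)
river: ρ → (-11,9,13)
river: ρ → (13,17,-7)
river: ρ → (-7,25,1)
river: ρ → (1,25,-7)
river: ρ → (-7,17,13)
river: ρ → (13,9,-11)
river: ρ → (-11,13,11)
river: ρ → (11,9,-13)
ρ-cycle length = 14 (tail of 0 descent steps not counted)

14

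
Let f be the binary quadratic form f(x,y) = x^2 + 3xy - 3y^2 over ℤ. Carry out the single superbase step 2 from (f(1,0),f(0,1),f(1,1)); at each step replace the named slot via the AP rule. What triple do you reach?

start (1,-3,1) = (f(1,0),f(0,1),f(1,1))
replace slot 2: 2·(1+1) − (-3) = 7 → (1,7,1)

1,7,1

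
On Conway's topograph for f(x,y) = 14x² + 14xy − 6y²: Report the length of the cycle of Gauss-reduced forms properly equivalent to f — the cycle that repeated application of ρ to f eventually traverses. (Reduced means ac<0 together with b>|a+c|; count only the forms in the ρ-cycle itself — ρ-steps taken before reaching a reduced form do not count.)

D = 532, ⌊√D⌋ = 23
river: ρ → (-6,22,2)
river: ρ → (2,22,-6)
river: ρ → (-6,14,14)
river: ρ → (14,14,-6)
ρ-cycle length = 4 (tail of 0 descent steps not counted)

4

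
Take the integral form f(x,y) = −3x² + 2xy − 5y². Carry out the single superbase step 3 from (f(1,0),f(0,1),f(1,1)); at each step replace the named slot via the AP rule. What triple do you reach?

start (-3,-5,-6) = (f(1,0),f(0,1),f(1,1))
replace slot 3: 2·((-3)+(-5)) − (-6) = -10 → (-3,-5,-10)

-3,-5,-10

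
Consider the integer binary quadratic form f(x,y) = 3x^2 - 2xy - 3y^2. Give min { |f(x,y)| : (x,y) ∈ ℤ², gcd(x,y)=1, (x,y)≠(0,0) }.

descent: ρ → (-3,2,3)  [lands on river]
river: ρ → (3,4,-2)
river: ρ → (-2,4,3)
river: ρ → (3,2,-3)
river: ρ → (-3,4,2)
river: ρ → (2,4,-3)
closes: descent 1, river 6
min |a| on river = 2

2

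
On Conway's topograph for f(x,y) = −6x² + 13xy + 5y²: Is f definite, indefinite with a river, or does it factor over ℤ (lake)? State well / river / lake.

D = b²−4ac = 13² − 4·(-6)·5 = 289
D = 17² is a perfect square ⇒ form factors over ℤ ⇒ lakes

lake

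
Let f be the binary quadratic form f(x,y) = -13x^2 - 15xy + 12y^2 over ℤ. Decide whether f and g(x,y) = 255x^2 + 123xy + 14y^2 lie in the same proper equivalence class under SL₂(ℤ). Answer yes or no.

D₁ = 849, D₂ = 849
river cycle of f (length 34): (12, 15, -13), (-13, 11, 14), (14, 17, -10), (-10, 23, 8), (8, 25, -7), (-7, 17, 20), (20, 23, -4), (-4, 25, 14), (14, 3, -15), (-15, 27, 2), … (24 more)
river cycle of g (length 34): (14, 17, -10), (-10, 23, 8), (8, 25, -7), (-7, 17, 20), (20, 23, -4), (-4, 25, 14), (14, 3, -15), (-15, 27, 2), (2, 29, -1), (-1, 29, 2), … (24 more)
cycles coincide ⇒ equivalent

yes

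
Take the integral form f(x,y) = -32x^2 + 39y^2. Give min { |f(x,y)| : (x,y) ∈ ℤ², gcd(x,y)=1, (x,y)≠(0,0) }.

descent: ρ → (39,0,-32)
descent: ρ → (-32,64,7)  [lands on river]
river: ρ → (7,62,-41)
river: ρ → (-41,20,28)
river: ρ → (28,36,-33)
river: ρ → (-33,30,31)
river: ρ → (31,32,-32)
river: ρ → (-32,32,31)
river: ρ → (31,30,-33)
river: ρ → (-33,36,28)
river: ρ → (28,20,-41)
river: ρ → (-41,62,7)
river: ρ → (7,64,-32)
closes: descent 2, river 12
min |a| on river = 7

7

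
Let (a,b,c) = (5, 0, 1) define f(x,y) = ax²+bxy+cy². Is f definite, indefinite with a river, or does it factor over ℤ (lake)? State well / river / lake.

D = b²−4ac = 0² − 4·5·1 = -20
D < 0 ⇒ definite ⇒ every region one sign ⇒ single well

well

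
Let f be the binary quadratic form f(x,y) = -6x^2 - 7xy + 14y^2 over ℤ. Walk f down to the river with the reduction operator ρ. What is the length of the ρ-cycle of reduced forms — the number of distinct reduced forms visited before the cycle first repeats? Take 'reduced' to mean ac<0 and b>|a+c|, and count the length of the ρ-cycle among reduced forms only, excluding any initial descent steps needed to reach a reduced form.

D = 385, ⌊√D⌋ = 19
descent: ρ → (14,7,-6)
descent: ρ → (-6,17,4)  [lands on river]
river: ρ → (4,15,-10)
river: ρ → (-10,5,9)
river: ρ → (9,13,-6)
river: ρ → (-6,11,11)
river: ρ → (11,11,-6)
river: ρ → (-6,13,9)
river: ρ → (9,5,-10)
river: ρ → (-10,15,4)
river: ρ → (4,17,-6)
river: ρ → (-6,19,1)
river: ρ → (1,19,-6)
ρ-cycle length = 12 (tail of 2 descent steps not counted)

12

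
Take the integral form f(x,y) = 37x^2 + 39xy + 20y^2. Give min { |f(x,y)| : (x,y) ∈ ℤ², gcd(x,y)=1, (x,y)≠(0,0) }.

translate: b→-35 (≡39 mod 74), so (37,39,20)→(37,-35,18)
flip: (37,-35,18)→(18,35,37)
translate: b→-1 (≡35 mod 36), so (18,35,37)→(18,-1,20)
reduced (well bottom): (18,-1,20) with a≤c, −a<b≤a
well minimum = a = 18

18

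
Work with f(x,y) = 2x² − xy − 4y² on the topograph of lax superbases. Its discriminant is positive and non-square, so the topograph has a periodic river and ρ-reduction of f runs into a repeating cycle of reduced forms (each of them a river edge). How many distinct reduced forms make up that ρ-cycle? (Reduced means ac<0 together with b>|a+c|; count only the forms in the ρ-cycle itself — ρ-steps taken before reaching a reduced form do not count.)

D = 33, ⌊√D⌋ = 5
descent: ρ → (-4,1,2)
descent: ρ → (2,3,-3)  [lands on river]
river: ρ → (-3,3,2)
river: ρ → (2,5,-1)
river: ρ → (-1,5,2)
ρ-cycle length = 4 (tail of 2 descent steps not counted)

4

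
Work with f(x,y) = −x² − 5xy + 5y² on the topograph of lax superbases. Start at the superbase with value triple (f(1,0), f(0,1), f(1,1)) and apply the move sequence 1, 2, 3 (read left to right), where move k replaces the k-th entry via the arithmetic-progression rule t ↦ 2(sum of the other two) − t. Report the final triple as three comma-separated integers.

start (-1,5,-1) = (f(1,0),f(0,1),f(1,1))
replace slot 1: 2·(5+(-1)) − (-1) = 9 → (9,5,-1)
replace slot 2: 2·(9+(-1)) − 5 = 11 → (9,11,-1)
replace slot 3: 2·(9+11) − (-1) = 41 → (9,11,41)

9,11,41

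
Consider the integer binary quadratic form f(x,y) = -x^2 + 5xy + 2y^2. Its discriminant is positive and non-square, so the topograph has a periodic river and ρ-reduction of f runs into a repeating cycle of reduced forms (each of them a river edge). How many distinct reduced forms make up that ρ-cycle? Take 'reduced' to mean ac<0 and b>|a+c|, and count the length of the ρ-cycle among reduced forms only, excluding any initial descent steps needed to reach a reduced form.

D = 33, ⌊√D⌋ = 5
river: ρ → (2,3,-3)
river: ρ → (-3,3,2)
river: ρ → (2,5,-1)
river: ρ → (-1,5,2)
ρ-cycle length = 4 (tail of 0 descent steps not counted)

4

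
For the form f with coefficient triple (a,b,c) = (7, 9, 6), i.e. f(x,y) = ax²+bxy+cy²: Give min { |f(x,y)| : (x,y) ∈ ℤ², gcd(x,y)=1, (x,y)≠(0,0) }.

translate: b→-5 (≡9 mod 14), so (7,9,6)→(7,-5,4)
flip: (7,-5,4)→(4,5,7)
translate: b→-3 (≡5 mod 8), so (4,5,7)→(4,-3,6)
reduced (well bottom): (4,-3,6) with a≤c, −a<b≤a
well minimum = a = 4

4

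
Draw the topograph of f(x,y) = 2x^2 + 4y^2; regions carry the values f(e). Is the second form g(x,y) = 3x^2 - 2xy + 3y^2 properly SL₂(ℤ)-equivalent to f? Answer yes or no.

D₁ = -32, D₂ = -32
f: reduced (well bottom): (2,0,4) with a≤c, −a<b≤a
g: flip: (3,-2,3)→(3,2,3)
g: reduced (well bottom): (3,2,3) with a≤c, −a<b≤a
reduced forms (2, 0, 4) vs (3, 2, 3) ⇒ inequivalent

no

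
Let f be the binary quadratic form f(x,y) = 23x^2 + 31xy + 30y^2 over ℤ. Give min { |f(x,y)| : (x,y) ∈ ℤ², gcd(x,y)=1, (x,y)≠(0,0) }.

translate: b→-15 (≡31 mod 46), so (23,31,30)→(23,-15,22)
flip: (23,-15,22)→(22,15,23)
reduced (well bottom): (22,15,23) with a≤c, −a<b≤a
well minimum = a = 22

22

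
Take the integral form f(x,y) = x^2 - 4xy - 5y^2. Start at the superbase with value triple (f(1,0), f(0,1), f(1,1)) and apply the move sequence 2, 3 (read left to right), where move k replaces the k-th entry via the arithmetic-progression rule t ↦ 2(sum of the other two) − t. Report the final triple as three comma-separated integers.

start (1,-5,-8) = (f(1,0),f(0,1),f(1,1))
replace slot 2: 2·(1+(-8)) − (-5) = -9 → (1,-9,-8)
replace slot 3: 2·(1+(-9)) − (-8) = -8 → (1,-9,-8)

1,-9,-8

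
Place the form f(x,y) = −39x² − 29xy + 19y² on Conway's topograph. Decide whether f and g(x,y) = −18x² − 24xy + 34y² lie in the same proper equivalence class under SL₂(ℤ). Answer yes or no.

D₁ = 3805, D₂ = 3024
discriminants differ ⇒ not SL₂(ℤ)-equivalent

no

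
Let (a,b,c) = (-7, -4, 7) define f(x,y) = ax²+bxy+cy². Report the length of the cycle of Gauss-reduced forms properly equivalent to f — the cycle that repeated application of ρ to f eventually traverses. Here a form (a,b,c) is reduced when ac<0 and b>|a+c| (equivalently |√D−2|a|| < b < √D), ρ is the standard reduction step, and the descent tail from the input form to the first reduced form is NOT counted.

D = 212, ⌊√D⌋ = 14
descent: ρ → (7,4,-7)  [lands on river]
river: ρ → (-7,10,4)
river: ρ → (4,14,-1)
river: ρ → (-1,14,4)
river: ρ → (4,10,-7)
river: ρ → (-7,4,7)
river: ρ → (7,10,-4)
river: ρ → (-4,14,1)
river: ρ → (1,14,-4)
river: ρ → (-4,10,7)
ρ-cycle length = 10 (tail of 1 descent step not counted)

10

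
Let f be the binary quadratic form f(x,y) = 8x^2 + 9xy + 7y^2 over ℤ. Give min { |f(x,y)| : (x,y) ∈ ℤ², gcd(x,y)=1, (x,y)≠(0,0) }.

translate: b→-7 (≡9 mod 16), so (8,9,7)→(8,-7,6)
flip: (8,-7,6)→(6,7,8)
translate: b→-5 (≡7 mod 12), so (6,7,8)→(6,-5,7)
reduced (well bottom): (6,-5,7) with a≤c, −a<b≤a
well minimum = a = 6

6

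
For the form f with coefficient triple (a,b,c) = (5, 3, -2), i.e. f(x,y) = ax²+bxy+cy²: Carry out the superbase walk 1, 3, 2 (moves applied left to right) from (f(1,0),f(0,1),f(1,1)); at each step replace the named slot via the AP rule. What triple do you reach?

start (5,-2,6) = (f(1,0),f(0,1),f(1,1))
replace slot 1: 2·((-2)+6) − 5 = 3 → (3,-2,6)
replace slot 3: 2·(3+(-2)) − 6 = -4 → (3,-2,-4)
replace slot 2: 2·(3+(-4)) − (-2) = 0 → (3,0,-4)

3,0,-4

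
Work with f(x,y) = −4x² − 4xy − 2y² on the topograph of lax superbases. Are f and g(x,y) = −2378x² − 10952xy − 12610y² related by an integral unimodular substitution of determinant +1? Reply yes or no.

D₁ = -16, D₂ = -16
f is negative-definite; reduce −f:
−f: flip: (4,4,2)→(2,-4,4)
−f: translate: b→0 (≡-4 mod 4), so (2,-4,4)→(2,0,2)
−f: reduced (well bottom): (2,0,2) with a≤c, −a<b≤a
flip sign back: reduced form of f is (-2,0,-2)
g is negative-definite; reduce −g:
−g: translate: b→1440 (≡10952 mod 4756), so (2378,10952,12610)→(2378,1440,218)
−g: flip: (2378,1440,218)→(218,-1440,2378)
−g: translate: b→-132 (≡-1440 mod 436), so (218,-1440,2378)→(218,-132,20)
−g: flip: (218,-132,20)→(20,132,218)
−g: translate: b→12 (≡132 mod 40), so (20,132,218)→(20,12,2)
−g: flip: (20,12,2)→(2,-12,20)
−g: translate: b→0 (≡-12 mod 4), so (2,-12,20)→(2,0,2)
−g: reduced (well bottom): (2,0,2) with a≤c, −a<b≤a
flip sign back: reduced form of g is (-2,0,-2)
reduced forms (-2, 0, -2) vs (-2, 0, -2) ⇒ equivalent

yes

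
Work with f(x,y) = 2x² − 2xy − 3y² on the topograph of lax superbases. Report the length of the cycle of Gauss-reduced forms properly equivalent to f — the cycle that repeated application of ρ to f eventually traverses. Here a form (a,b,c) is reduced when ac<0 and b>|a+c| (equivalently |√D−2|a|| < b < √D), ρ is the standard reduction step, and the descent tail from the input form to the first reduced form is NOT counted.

D = 28, ⌊√D⌋ = 5
descent: ρ → (-3,2,2)  [lands on river]
river: ρ → (2,2,-3)
river: ρ → (-3,4,1)
river: ρ → (1,4,-3)
ρ-cycle length = 4 (tail of 1 descent step not counted)

4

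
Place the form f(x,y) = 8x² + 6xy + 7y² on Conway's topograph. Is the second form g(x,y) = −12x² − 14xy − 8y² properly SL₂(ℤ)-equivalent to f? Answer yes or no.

D₁ = -188, D₂ = -188
f: flip: (8,6,7)→(7,-6,8)
f: reduced (well bottom): (7,-6,8) with a≤c, −a<b≤a
g is negative-definite; reduce −g:
−g: translate: b→-10 (≡14 mod 24), so (12,14,8)→(12,-10,6)
−g: flip: (12,-10,6)→(6,10,12)
−g: translate: b→-2 (≡10 mod 12), so (6,10,12)→(6,-2,8)
−g: reduced (well bottom): (6,-2,8) with a≤c, −a<b≤a
flip sign back: reduced form of g is (-6,2,-8)
reduced forms (7, -6, 8) vs (-6, 2, -8) ⇒ inequivalent

no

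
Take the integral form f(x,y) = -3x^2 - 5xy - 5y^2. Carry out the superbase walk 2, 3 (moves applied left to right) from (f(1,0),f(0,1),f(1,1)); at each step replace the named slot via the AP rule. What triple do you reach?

start (-3,-5,-13) = (f(1,0),f(0,1),f(1,1))
replace slot 2: 2·((-3)+(-13)) − (-5) = -27 → (-3,-27,-13)
replace slot 3: 2·((-3)+(-27)) − (-13) = -47 → (-3,-27,-47)

-3,-27,-47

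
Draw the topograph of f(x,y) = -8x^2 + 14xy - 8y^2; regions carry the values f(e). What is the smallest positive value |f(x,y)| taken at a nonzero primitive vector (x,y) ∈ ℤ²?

translate: b→2 (≡-14 mod 16), so (8,-14,8)→(8,2,2)
flip: (8,2,2)→(2,-2,8)
translate: b→2 (≡-2 mod 4), so (2,-2,8)→(2,2,8)
reduced (well bottom): (2,2,8) with a≤c, −a<b≤a
well minimum |f| = |-2| = 2 (negative-definite)

2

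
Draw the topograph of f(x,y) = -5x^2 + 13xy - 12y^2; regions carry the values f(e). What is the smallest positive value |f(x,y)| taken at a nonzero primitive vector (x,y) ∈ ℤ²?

translate: b→-3 (≡-13 mod 10), so (5,-13,12)→(5,-3,4)
flip: (5,-3,4)→(4,3,5)
reduced (well bottom): (4,3,5) with a≤c, −a<b≤a
well minimum |f| = |-4| = 4 (negative-definite)

4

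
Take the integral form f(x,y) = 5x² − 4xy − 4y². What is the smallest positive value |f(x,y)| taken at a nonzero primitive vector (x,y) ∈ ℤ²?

descent: ρ → (-4,4,5)  [lands on river]
river: ρ → (5,6,-3)
river: ρ → (-3,6,5)
river: ρ → (5,4,-4)
closes: descent 1, river 4
min |a| on river = 3

3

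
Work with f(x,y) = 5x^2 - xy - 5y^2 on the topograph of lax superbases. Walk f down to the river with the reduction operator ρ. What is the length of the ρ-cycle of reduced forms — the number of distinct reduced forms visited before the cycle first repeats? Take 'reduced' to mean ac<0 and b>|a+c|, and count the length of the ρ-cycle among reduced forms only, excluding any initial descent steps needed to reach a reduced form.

D = 101, ⌊√D⌋ = 10
descent: ρ → (-5,1,5)  [lands on river]
river: ρ → (5,9,-1)
river: ρ → (-1,9,5)
river: ρ → (5,1,-5)
river: ρ → (-5,9,1)
river: ρ → (1,9,-5)
ρ-cycle length = 6 (tail of 1 descent step not counted)

6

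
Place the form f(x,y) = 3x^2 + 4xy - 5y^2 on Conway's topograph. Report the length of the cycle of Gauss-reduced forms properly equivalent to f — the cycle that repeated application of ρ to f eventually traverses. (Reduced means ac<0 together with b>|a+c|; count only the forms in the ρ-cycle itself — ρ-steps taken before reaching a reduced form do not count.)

D = 76, ⌊√D⌋ = 8
river: ρ → (-5,6,2)
river: ρ → (2,6,-5)
river: ρ → (-5,4,3)
river: ρ → (3,8,-1)
river: ρ → (-1,8,3)
river: ρ → (3,4,-5)
ρ-cycle length = 6 (tail of 0 descent steps not counted)

6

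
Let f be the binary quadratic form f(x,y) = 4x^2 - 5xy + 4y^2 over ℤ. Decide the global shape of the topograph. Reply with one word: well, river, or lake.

D = b²−4ac = (-5)² − 4·4·4 = -39
D < 0 ⇒ definite ⇒ every region one sign ⇒ single well

well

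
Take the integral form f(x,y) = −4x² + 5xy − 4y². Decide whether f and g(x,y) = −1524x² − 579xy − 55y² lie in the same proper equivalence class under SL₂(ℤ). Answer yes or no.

D₁ = -39, D₂ = -39
f is negative-definite; reduce −f:
−f: translate: b→3 (≡-5 mod 8), so (4,-5,4)→(4,3,3)
−f: flip: (4,3,3)→(3,-3,4)
−f: translate: b→3 (≡-3 mod 6), so (3,-3,4)→(3,3,4)
−f: reduced (well bottom): (3,3,4) with a≤c, −a<b≤a
flip sign back: reduced form of f is (-3,-3,-4)
g is negative-definite; reduce −g:
−g: flip: (1524,579,55)→(55,-579,1524)
−g: translate: b→-29 (≡-579 mod 110), so (55,-579,1524)→(55,-29,4)
−g: flip: (55,-29,4)→(4,29,55)
−g: translate: b→-3 (≡29 mod 8), so (4,29,55)→(4,-3,3)
−g: flip: (4,-3,3)→(3,3,4)
−g: reduced (well bottom): (3,3,4) with a≤c, −a<b≤a
flip sign back: reduced form of g is (-3,-3,-4)
reduced forms (-3, -3, -4) vs (-3, -3, -4) ⇒ equivalent

yes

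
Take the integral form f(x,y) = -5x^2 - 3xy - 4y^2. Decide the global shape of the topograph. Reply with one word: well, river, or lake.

D = b²−4ac = (-3)² − 4·(-5)·(-4) = -71
D < 0 ⇒ definite ⇒ every region one sign ⇒ single well

well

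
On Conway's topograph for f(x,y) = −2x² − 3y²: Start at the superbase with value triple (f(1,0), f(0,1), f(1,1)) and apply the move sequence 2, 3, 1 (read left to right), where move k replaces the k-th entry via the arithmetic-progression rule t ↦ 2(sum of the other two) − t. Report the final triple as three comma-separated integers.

start (-2,-3,-5) = (f(1,0),f(0,1),f(1,1))
replace slot 2: 2·((-2)+(-5)) − (-3) = -11 → (-2,-11,-5)
replace slot 3: 2·((-2)+(-11)) − (-5) = -21 → (-2,-11,-21)
replace slot 1: 2·((-11)+(-21)) − (-2) = -62 → (-62,-11,-21)

-62,-11,-21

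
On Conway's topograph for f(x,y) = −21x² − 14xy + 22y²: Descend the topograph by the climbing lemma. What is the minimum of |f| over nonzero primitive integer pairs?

descent: ρ → (22,14,-21)  [lands on river]
river: ρ → (-21,28,15)
river: ρ → (15,32,-17)
river: ρ → (-17,36,11)
river: ρ → (11,30,-26)
river: ρ → (-26,22,15)
river: ρ → (15,38,-10)
river: ρ → (-10,42,7)
river: ρ → (7,42,-10)
river: ρ → (-10,38,15)
river: ρ → (15,22,-26)
river: ρ → (-26,30,11)
river: ρ → (11,36,-17)
river: ρ → (-17,32,15)
river: ρ → (15,28,-21)
river: ρ → (-21,14,22)
river: ρ → (22,30,-13)
river: ρ → (-13,22,30)
river: ρ → (30,38,-5)
river: ρ → (-5,42,14)
river: ρ → (14,42,-5)
river: ρ → (-5,38,30)
river: ρ → (30,22,-13)
river: ρ → (-13,30,22)
closes: descent 1, river 24
min |a| on river = 5

5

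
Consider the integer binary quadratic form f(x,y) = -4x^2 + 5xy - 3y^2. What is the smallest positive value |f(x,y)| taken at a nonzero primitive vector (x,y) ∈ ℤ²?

translate: b→3 (≡-5 mod 8), so (4,-5,3)→(4,3,2)
flip: (4,3,2)→(2,-3,4)
translate: b→1 (≡-3 mod 4), so (2,-3,4)→(2,1,3)
reduced (well bottom): (2,1,3) with a≤c, −a<b≤a
well minimum |f| = |-2| = 2 (negative-definite)

2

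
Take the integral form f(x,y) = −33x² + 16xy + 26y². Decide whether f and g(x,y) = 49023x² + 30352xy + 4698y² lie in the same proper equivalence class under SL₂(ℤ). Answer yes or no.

D₁ = 3688, D₂ = 3688
river cycle of f (length 38): (26, 36, -23), (-23, 56, 6), (6, 52, -41), (-41, 30, 17), (17, 38, -33), (-33, 28, 22), (22, 60, -1), (-1, 60, 22), (22, 28, -33), (-33, 38, 17), … (28 more)
river cycle of g (length 38): (26, 36, -23), (-23, 56, 6), (6, 52, -41), (-41, 30, 17), (17, 38, -33), (-33, 28, 22), (22, 60, -1), (-1, 60, 22), (22, 28, -33), (-33, 38, 17), … (28 more)
cycles coincide ⇒ equivalent

yes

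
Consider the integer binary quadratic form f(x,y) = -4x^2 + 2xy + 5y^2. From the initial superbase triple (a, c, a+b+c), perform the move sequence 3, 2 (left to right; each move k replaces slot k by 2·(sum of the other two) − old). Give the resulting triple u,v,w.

start (-4,5,3) = (f(1,0),f(0,1),f(1,1))
replace slot 3: 2·((-4)+5) − 3 = -1 → (-4,5,-1)
replace slot 2: 2·((-4)+(-1)) − 5 = -15 → (-4,-15,-1)

-4,-15,-1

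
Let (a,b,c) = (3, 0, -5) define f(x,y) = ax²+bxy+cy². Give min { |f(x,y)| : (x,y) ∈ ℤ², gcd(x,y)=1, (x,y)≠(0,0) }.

descent: ρ → (-5,0,3)
descent: ρ → (3,6,-2)  [lands on river]
river: ρ → (-2,6,3)
closes: descent 2, river 2
min |a| on river = 2

2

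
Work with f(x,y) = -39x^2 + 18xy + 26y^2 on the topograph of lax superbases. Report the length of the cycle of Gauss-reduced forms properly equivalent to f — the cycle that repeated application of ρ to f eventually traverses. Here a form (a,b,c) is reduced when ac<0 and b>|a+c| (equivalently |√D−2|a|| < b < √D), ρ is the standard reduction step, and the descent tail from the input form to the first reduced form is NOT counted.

D = 4380, ⌊√D⌋ = 66
river: ρ → (26,34,-31)
river: ρ → (-31,28,29)
river: ρ → (29,30,-30)
river: ρ → (-30,30,29)
river: ρ → (29,28,-31)
river: ρ → (-31,34,26)
river: ρ → (26,18,-39)
river: ρ → (-39,60,5)
river: ρ → (5,60,-39)
river: ρ → (-39,18,26)
ρ-cycle length = 10 (tail of 0 descent steps not counted)

10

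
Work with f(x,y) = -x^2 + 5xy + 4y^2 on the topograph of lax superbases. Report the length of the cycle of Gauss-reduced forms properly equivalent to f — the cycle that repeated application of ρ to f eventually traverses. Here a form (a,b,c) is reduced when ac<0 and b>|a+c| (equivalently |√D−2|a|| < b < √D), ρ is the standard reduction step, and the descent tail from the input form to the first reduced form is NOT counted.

D = 41, ⌊√D⌋ = 6
river: ρ → (4,3,-2)
river: ρ → (-2,5,2)
river: ρ → (2,3,-4)
river: ρ → (-4,5,1)
river: ρ → (1,5,-4)
river: ρ → (-4,3,2)
river: ρ → (2,5,-2)
river: ρ → (-2,3,4)
river: ρ → (4,5,-1)
river: ρ → (-1,5,4)
ρ-cycle length = 10 (tail of 0 descent steps not counted)

10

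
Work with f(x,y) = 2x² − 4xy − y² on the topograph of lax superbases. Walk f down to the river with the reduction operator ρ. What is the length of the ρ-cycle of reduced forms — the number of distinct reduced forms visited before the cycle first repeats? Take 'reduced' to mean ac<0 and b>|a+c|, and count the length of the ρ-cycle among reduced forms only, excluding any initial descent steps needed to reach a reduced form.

D = 24, ⌊√D⌋ = 4
descent: ρ → (-1,4,2)  [lands on river]
river: ρ → (2,4,-1)
ρ-cycle length = 2 (tail of 1 descent step not counted)

2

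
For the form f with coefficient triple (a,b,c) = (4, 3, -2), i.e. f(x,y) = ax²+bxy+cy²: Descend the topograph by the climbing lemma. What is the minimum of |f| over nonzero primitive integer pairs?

river: ρ → (-2,5,2)
river: ρ → (2,3,-4)
river: ρ → (-4,5,1)
river: ρ → (1,5,-4)
river: ρ → (-4,3,2)
river: ρ → (2,5,-2)
river: ρ → (-2,3,4)
river: ρ → (4,5,-1)
river: ρ → (-1,5,4)
river: ρ → (4,3,-2)
closes: descent 0, river 10
min |a| on river = 1

1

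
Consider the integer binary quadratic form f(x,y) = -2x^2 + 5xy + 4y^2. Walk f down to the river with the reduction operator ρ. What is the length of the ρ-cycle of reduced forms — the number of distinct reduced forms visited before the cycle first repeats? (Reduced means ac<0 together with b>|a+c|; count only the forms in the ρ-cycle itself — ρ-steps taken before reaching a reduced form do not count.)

D = 57, ⌊√D⌋ = 7
river: ρ → (4,3,-3)
river: ρ → (-3,3,4)
river: ρ → (4,5,-2)
river: ρ → (-2,7,1)
river: ρ → (1,7,-2)
river: ρ → (-2,5,4)
ρ-cycle length = 6 (tail of 0 descent steps not counted)

6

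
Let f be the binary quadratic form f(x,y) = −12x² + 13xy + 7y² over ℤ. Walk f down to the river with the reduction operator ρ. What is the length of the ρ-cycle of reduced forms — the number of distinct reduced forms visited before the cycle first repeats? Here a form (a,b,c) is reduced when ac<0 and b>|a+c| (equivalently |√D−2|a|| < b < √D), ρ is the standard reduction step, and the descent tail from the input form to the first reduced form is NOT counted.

D = 505, ⌊√D⌋ = 22
river: ρ → (7,15,-10)
river: ρ → (-10,5,12)
river: ρ → (12,19,-3)
river: ρ → (-3,17,18)
river: ρ → (18,19,-2)
river: ρ → (-2,21,8)
river: ρ → (8,11,-12)
river: ρ → (-12,13,7)
ρ-cycle length = 8 (tail of 0 descent steps not counted)

8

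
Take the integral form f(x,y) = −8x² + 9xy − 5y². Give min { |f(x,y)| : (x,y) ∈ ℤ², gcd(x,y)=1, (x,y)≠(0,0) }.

translate: b→7 (≡-9 mod 16), so (8,-9,5)→(8,7,4)
flip: (8,7,4)→(4,-7,8)
translate: b→1 (≡-7 mod 8), so (4,-7,8)→(4,1,5)
reduced (well bottom): (4,1,5) with a≤c, −a<b≤a
well minimum |f| = |-4| = 4 (negative-definite)

4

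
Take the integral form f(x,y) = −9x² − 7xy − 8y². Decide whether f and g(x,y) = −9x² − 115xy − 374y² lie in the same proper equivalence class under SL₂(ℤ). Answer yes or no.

D₁ = -239, D₂ = -239
f is negative-definite; reduce −f:
−f: flip: (9,7,8)→(8,-7,9)
−f: reduced (well bottom): (8,-7,9) with a≤c, −a<b≤a
flip sign back: reduced form of f is (-8,7,-9)
g is negative-definite; reduce −g:
−g: translate: b→7 (≡115 mod 18), so (9,115,374)→(9,7,8)
−g: flip: (9,7,8)→(8,-7,9)
−g: reduced (well bottom): (8,-7,9) with a≤c, −a<b≤a
flip sign back: reduced form of g is (-8,7,-9)
reduced forms (-8, 7, -9) vs (-8, 7, -9) ⇒ equivalent

yes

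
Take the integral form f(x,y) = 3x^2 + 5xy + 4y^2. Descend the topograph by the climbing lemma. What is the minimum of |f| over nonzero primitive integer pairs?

translate: b→-1 (≡5 mod 6), so (3,5,4)→(3,-1,2)
flip: (3,-1,2)→(2,1,3)
reduced (well bottom): (2,1,3) with a≤c, −a<b≤a
well minimum = a = 2

2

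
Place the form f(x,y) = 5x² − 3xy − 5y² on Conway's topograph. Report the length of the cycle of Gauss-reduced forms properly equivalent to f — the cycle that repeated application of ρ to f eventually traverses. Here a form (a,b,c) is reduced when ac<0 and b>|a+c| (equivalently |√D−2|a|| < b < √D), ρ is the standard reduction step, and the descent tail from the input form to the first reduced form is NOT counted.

D = 109, ⌊√D⌋ = 10
descent: ρ → (-5,3,5)  [lands on river]
river: ρ → (5,7,-3)
river: ρ → (-3,5,7)
river: ρ → (7,9,-1)
river: ρ → (-1,9,7)
river: ρ → (7,5,-3)
river: ρ → (-3,7,5)
river: ρ → (5,3,-5)
river: ρ → (-5,7,3)
river: ρ → (3,5,-7)
river: ρ → (-7,9,1)
river: ρ → (1,9,-7)
river: ρ → (-7,5,3)
river: ρ → (3,7,-5)
ρ-cycle length = 14 (tail of 1 descent step not counted)

14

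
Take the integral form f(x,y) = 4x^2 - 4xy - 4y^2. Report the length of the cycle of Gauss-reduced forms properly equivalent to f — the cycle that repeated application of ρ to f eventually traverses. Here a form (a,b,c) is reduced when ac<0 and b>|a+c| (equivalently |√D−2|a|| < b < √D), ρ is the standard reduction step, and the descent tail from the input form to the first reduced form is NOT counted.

D = 80, ⌊√D⌋ = 8
descent: ρ → (-4,4,4)  [lands on river]
river: ρ → (4,4,-4)
ρ-cycle length = 2 (tail of 1 descent step not counted)

2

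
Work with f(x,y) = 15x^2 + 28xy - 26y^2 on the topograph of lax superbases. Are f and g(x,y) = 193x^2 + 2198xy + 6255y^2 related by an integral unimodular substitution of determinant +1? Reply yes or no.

D₁ = 2344, D₂ = 2344
river cycle of f (length 46): (-26, 24, 17), (17, 44, -6), (-6, 40, 31), (31, 22, -15), (-15, 38, 15), (15, 22, -31), (-31, 40, 6), (6, 44, -17), (-17, 24, 26), (26, 28, -15), … (36 more)
river cycle of g (length 46): (15, 28, -26), (-26, 24, 17), (17, 44, -6), (-6, 40, 31), (31, 22, -15), (-15, 38, 15), (15, 22, -31), (-31, 40, 6), (6, 44, -17), (-17, 24, 26), … (36 more)
cycles coincide ⇒ equivalent

yes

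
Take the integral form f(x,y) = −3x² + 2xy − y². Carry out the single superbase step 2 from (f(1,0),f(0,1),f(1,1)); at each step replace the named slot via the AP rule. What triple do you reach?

start (-3,-1,-2) = (f(1,0),f(0,1),f(1,1))
replace slot 2: 2·((-3)+(-2)) − (-1) = -9 → (-3,-9,-2)

-3,-9,-2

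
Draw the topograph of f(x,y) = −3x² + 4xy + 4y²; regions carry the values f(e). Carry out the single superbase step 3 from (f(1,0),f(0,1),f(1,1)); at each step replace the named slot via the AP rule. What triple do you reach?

start (-3,4,5) = (f(1,0),f(0,1),f(1,1))
replace slot 3: 2·((-3)+4) − 5 = -3 → (-3,4,-3)

-3,4,-3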